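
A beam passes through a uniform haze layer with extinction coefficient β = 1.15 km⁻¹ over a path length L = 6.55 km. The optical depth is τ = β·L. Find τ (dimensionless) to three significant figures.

7.53

τ = β·L = 1.15 × 6.55 = 7.5325.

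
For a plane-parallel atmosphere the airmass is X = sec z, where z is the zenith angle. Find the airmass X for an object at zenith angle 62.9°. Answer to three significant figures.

2.20

X = sec z = 1/cos 62.9° = 1/0.4555 = 2.1952.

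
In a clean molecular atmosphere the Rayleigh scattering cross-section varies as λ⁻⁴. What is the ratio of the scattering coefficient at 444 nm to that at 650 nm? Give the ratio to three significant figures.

Rayleigh scattering ∝ λ⁻⁴, so the ratio of coefficients is the inverse fourth power of the wavelength ratio.
σ(444)/σ(650) = (650/444)⁴ = (1.4640)⁴ = 4.593.

4.59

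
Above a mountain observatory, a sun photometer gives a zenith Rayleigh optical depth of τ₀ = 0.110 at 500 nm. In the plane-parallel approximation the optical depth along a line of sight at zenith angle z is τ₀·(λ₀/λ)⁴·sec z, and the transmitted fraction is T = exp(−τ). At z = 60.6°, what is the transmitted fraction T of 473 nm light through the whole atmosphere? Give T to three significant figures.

sec 60.6° = 2.0371.
τ = 0.110 × (500/473)⁴ × 2.0371 = 0.110 × 1.2486 × 2.0371 = 0.2798.
T = exp(−0.2798) = 0.7559.

0.756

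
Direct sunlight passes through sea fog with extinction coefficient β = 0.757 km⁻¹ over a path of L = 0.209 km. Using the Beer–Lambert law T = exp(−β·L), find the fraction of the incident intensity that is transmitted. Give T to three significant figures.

τ = β·L = 0.757 × 0.209 = 0.1582.
T = exp(−0.1582) = 0.8537.

0.854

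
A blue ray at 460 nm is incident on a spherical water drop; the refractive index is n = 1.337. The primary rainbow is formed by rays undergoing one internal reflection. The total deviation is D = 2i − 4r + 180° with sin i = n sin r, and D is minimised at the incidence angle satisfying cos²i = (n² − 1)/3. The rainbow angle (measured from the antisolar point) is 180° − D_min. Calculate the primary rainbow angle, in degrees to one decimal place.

41.5°

cos²i = (1.78757 − 1)/3 = 0.26252; i = arccos(0.51237) = 59.178°.
sin r = sin 59.178°/1.337 = 0.64231; r = 39.964°.
D_min = 2·59.178° − 4·39.964° + 180° = 138.500°.
Rainbow angle = 180° − D_min = 41.500°.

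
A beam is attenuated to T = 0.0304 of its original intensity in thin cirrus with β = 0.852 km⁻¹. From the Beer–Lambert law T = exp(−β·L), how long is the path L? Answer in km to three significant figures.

4.10 km

Beer–Lambert: T = exp(−βL) ⇒ L = −ln(T)/β = −ln(0.0304)/0.852 = 3.4933/0.852 = 4.1 km.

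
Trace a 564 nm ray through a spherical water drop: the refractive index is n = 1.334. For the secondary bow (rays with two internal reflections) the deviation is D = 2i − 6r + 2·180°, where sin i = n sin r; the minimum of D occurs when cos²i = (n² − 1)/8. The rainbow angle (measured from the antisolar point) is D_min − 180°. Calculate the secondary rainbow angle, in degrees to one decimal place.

cos²i = (1.77956 − 1)/8 = 0.09744; i = arccos(0.31216) = 71.810°.
sin r = sin 71.810°/1.334 = 0.71217; r = 45.411°.
D_min = 2·71.810° − 6·45.411° + 360° = 231.153°.
Rainbow angle = D_min − 180° = 51.153°.

51.2°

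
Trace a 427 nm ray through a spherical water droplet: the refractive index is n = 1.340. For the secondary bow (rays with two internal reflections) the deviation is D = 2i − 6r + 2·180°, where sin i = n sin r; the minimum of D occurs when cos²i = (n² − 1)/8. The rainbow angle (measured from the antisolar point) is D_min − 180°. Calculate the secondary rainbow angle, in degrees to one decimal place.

cos²i = (1.79560 − 1)/8 = 0.09945; i = arccos(0.31536) = 71.618°.
sin r = sin 71.618°/1.340 = 0.70819; r = 45.088°.
D_min = 2·71.618° − 6·45.088° + 360° = 232.709°.
Rainbow angle = D_min − 180° = 52.709°.

52.7°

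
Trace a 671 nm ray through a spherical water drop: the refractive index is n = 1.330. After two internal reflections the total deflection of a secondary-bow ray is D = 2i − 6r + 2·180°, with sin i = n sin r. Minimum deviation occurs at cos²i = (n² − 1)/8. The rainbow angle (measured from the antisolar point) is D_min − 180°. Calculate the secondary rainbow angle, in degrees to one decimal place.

50.1°

cos²i = (1.76890 − 1)/8 = 0.09611; i = arccos(0.31002) = 71.940°.
sin r = sin 71.940°/1.330 = 0.71483; r = 45.630°.
D_min = 2·71.940° − 6·45.630° + 360° = 230.101°.
Rainbow angle = D_min − 180° = 50.101°.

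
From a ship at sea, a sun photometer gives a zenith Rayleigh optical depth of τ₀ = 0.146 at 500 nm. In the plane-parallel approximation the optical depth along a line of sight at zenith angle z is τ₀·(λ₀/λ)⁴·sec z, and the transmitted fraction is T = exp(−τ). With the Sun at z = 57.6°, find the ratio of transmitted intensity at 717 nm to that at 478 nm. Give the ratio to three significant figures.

Airmass: sec 57.6° = 1.8663.
τ(717 nm) = 0.146 × (500/717)⁴ × 1.8663 = 0.146 × 0.2365 × 1.8663 = 0.0644.
τ(478 nm) = 0.146 × (500/478)⁴ × 1.8663 = 0.146 × 1.1972 × 1.8663 = 0.3262.
T(717)/T(478) = exp(τ_B − τ_A) = exp(0.2618) = 1.2992.

1.30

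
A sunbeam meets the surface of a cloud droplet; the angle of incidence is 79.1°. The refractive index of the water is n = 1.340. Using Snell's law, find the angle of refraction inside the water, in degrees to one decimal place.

Snell: sin θ_r = sin θ_i / n = sin 79.1° / 1.340 = 0.9820 / 1.340 = 0.7328.
θ_r = arcsin(0.7328) = 47.12°.

47.1°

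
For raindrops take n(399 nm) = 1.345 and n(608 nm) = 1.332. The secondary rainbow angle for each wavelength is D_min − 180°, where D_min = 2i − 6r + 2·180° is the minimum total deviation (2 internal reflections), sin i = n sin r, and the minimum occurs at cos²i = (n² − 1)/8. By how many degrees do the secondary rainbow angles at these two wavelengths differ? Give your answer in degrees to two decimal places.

3.36°

At 399 nm (n = 1.345): cos²i = 0.10113 → i = 71.458°, r = 44.821°, D_min = 233.987°, rainbow angle = 53.987°.
At 608 nm (n = 1.332): cos²i = 0.09678 → i = 71.875°, r = 45.520°, D_min = 230.628°, rainbow angle = 50.628°.
Angular width = |53.987° − 50.628°| = 3.359°.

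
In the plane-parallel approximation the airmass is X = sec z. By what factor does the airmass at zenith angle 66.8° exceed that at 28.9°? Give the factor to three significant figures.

2.22

X(66.8°)/X(28.9°) = sec 66.8° / sec 28.9° = cos 28.9° / cos 66.8° = 0.8755/0.3939 = 2.2223.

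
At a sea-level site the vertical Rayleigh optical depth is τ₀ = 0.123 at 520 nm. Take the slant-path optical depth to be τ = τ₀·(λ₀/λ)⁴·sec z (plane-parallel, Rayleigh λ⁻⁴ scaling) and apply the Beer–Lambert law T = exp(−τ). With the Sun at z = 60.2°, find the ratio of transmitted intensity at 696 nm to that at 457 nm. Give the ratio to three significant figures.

Airmass: sec 60.2° = 2.0122.
τ(696 nm) = 0.123 × (520/696)⁴ × 2.0122 = 0.123 × 0.3116 × 2.0122 = 0.0771.
τ(457 nm) = 0.123 × (520/457)⁴ × 2.0122 = 0.123 × 1.6763 × 2.0122 = 0.4149.
T(696)/T(457) = exp(τ_B − τ_A) = exp(0.3378) = 1.4018.

1.40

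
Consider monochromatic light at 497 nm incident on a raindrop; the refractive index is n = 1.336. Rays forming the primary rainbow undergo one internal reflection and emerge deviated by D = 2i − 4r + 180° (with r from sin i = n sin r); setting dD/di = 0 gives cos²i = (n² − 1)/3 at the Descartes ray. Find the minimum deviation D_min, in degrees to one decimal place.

cos²i = (1.78490 − 1)/3 = 0.26163; i = arccos(0.51150) = 59.236°.
sin r = sin 59.236°/1.336 = 0.64318; r = 40.029°.
D_min = 2·59.236° − 4·40.029° + 180° = 138.356°.

138.4°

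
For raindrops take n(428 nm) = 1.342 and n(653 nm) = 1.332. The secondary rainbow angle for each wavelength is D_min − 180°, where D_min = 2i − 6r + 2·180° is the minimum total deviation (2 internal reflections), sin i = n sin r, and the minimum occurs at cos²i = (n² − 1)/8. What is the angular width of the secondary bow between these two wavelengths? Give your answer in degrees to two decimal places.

At 428 nm (n = 1.342): cos²i = 0.10012 → i = 71.554°, r = 44.981°, D_min = 233.222°, rainbow angle = 53.222°.
At 653 nm (n = 1.332): cos²i = 0.09678 → i = 71.875°, r = 45.520°, D_min = 230.628°, rainbow angle = 50.628°.
Angular width = |53.222° − 50.628°| = 2.594°.

2.59°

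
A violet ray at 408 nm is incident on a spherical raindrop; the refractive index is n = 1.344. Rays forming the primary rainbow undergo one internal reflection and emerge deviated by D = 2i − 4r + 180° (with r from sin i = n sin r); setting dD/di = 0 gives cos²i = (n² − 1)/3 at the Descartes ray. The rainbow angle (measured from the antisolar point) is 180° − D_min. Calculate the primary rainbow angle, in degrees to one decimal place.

cos²i = (1.80634 − 1)/3 = 0.26878; i = arccos(0.51844) = 58.772°.
sin r = sin 58.772°/1.344 = 0.63625; r = 39.512°.
D_min = 2·58.772° − 4·39.512° + 180° = 139.495°.
Rainbow angle = 180° − D_min = 40.505°.

40.5°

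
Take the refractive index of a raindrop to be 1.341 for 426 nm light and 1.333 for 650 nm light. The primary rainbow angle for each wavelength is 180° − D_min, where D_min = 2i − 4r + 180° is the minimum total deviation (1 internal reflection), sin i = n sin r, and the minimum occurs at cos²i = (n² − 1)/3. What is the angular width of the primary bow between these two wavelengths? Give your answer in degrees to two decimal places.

At 426 nm (n = 1.341): cos²i = 0.26609 → i = 58.946°, r = 39.705°, D_min = 139.071°, rainbow angle = 40.929°.
At 650 nm (n = 1.333): cos²i = 0.25896 → i = 59.410°, r = 40.225°, D_min = 137.922°, rainbow angle = 42.078°.
Angular width = |40.929° − 42.078°| = 1.149°.

1.15°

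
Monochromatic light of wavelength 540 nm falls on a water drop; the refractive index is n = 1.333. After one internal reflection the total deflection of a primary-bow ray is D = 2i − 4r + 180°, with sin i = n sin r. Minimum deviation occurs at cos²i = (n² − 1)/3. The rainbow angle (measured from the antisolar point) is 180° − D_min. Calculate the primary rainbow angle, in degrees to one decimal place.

cos²i = (1.77689 − 1)/3 = 0.25896; i = arccos(0.50888) = 59.410°.
sin r = sin 59.410°/1.333 = 0.64579; r = 40.225°.
D_min = 2·59.410° − 4·40.225° + 180° = 137.922°.
Rainbow angle = 180° − D_min = 42.078°.

42.1°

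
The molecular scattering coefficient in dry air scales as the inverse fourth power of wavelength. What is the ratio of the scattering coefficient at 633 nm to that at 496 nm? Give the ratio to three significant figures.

Rayleigh scattering ∝ λ⁻⁴, so the ratio of coefficients is the inverse fourth power of the wavelength ratio.
σ(633)/σ(496) = (496/633)⁴ = (0.7836)⁴ = 0.377.

0.377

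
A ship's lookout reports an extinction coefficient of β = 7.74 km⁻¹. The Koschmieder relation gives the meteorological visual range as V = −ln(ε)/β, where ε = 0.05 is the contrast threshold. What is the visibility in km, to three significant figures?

V = −ln(0.05) / 7.74 = 2.996 / 7.74 = 0.3870 km.

0.387 km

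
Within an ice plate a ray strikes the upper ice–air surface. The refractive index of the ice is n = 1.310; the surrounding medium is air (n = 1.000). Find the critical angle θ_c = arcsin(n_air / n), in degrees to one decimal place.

49.8°

sin θ_c = n_air / n = 1.000 / 1.310 = 0.7634.
θ_c = arcsin(0.7634) = 49.76°.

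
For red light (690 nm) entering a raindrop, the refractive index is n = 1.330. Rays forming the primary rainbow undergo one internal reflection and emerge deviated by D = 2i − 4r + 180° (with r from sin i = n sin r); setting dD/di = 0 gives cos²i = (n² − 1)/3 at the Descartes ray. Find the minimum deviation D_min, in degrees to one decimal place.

137.5°

cos²i = (1.76890 − 1)/3 = 0.25630; i = arccos(0.50626) = 59.585°.
sin r = sin 59.585°/1.330 = 0.64841; r = 40.422°.
D_min = 2·59.585° − 4·40.422° + 180° = 137.484°.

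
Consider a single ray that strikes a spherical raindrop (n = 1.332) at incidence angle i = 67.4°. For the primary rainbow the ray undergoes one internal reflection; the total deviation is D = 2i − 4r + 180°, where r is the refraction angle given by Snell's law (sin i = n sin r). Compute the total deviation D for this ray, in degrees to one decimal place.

sin r = sin 67.4° / 1.332 = 0.9232/1.332 = 0.6931; r = 43.88°.
D = 2·67.4° − 4·43.88° + 180° = 134.80° − 175.50° + 180° = 139.30°.

139.3°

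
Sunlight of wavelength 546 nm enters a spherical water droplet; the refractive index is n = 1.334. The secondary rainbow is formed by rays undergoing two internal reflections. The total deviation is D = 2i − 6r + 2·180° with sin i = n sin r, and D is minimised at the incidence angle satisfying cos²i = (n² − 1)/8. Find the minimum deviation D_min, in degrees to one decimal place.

cos²i = (1.77956 − 1)/8 = 0.09744; i = arccos(0.31216) = 71.810°.
sin r = sin 71.810°/1.334 = 0.71217; r = 45.411°.
D_min = 2·71.810° − 6·45.411° + 360° = 231.153°.

231.2°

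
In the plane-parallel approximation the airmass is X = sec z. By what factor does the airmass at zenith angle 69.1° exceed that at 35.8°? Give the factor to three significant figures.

2.27

X(69.1°)/X(35.8°) = sec 69.1° / sec 35.8° = cos 35.8° / cos 69.1° = 0.8111/0.3567 = 2.2736.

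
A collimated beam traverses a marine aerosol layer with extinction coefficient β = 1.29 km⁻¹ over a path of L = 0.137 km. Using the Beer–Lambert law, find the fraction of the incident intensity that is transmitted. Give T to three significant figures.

τ = β·L = 1.29 × 0.137 = 0.1767.
T = exp(−0.1767) = 0.8380.

0.838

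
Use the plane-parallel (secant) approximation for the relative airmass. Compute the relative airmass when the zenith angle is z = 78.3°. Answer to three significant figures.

X = sec z = 1/cos 78.3° = 1/0.2028 = 4.9313.

4.93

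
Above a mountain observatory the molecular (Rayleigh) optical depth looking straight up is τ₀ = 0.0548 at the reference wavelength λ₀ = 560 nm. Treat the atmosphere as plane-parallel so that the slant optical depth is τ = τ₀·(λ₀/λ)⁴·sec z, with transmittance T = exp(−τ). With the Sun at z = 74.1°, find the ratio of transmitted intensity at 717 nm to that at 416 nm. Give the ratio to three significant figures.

1.79

Airmass: sec 74.1° = 3.6502.
τ(717 nm) = 0.0548 × (560/717)⁴ × 3.6502 = 0.0548 × 0.3721 × 3.6502 = 0.0744.
τ(416 nm) = 0.0548 × (560/416)⁴ × 3.6502 = 0.0548 × 3.2838 × 3.6502 = 0.6569.
T(717)/T(416) = exp(τ_B − τ_A) = exp(0.5824) = 1.7904.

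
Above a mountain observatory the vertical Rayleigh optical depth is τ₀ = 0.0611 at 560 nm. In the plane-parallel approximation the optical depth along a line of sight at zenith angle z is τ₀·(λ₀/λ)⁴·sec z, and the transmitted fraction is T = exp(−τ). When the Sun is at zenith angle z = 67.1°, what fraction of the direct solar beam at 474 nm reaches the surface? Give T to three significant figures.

sec 67.1° = 2.5699.
τ = 0.0611 × (560/474)⁴ × 2.5699 = 0.0611 × 1.9482 × 2.5699 = 0.3059.
T = exp(−0.3059) = 0.7365.

0.736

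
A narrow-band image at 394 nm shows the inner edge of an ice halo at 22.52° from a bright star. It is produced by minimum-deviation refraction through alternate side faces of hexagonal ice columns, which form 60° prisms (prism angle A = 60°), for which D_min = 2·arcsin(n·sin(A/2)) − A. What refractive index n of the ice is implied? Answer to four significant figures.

1.319

Rearranging: n = sin((D_min + A)/2) / sin(A/2).
(D_min + A)/2 = (22.52° + 60°)/2 = 41.260°.
n = sin 41.260° / sin 30° = 0.6595 / 0.5000 = 1.3190.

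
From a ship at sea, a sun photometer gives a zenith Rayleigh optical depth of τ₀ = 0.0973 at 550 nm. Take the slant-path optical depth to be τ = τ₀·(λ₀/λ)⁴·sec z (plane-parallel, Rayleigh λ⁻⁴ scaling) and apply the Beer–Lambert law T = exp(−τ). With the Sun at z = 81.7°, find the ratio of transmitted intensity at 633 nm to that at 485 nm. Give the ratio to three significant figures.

2.08

Airmass: sec 81.7° = 6.9273.
τ(633 nm) = 0.0973 × (550/633)⁴ × 6.9273 = 0.0973 × 0.5699 × 6.9273 = 0.3842.
τ(485 nm) = 0.0973 × (550/485)⁴ × 6.9273 = 0.0973 × 1.6538 × 6.9273 = 1.1147.
T(633)/T(485) = exp(τ_B − τ_A) = exp(0.7305) = 2.0762.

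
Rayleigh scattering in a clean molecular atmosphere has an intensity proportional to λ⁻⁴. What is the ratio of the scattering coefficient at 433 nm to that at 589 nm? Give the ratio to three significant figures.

3.42

Rayleigh scattering ∝ λ⁻⁴, so the ratio of coefficients is the inverse fourth power of the wavelength ratio.
σ(433)/σ(589) = (589/433)⁴ = (1.3603)⁴ = 3.424.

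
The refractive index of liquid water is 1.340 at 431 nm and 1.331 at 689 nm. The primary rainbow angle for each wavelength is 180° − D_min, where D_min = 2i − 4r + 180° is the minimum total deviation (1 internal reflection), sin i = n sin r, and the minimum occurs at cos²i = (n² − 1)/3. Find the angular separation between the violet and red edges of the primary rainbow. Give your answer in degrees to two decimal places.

At 431 nm (n = 1.340): cos²i = 0.26520 → i = 59.004°, r = 39.770°, D_min = 138.929°, rainbow angle = 41.071°.
At 689 nm (n = 1.331): cos²i = 0.25719 → i = 59.527°, r = 40.356°, D_min = 137.630°, rainbow angle = 42.370°.
Angular width = |41.071° − 42.370°| = 1.299°.

1.30°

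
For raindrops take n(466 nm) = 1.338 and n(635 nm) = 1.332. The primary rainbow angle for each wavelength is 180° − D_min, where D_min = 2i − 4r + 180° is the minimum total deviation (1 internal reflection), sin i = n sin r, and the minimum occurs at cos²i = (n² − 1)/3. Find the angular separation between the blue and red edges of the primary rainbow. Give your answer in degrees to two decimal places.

At 466 nm (n = 1.338): cos²i = 0.26341 → i = 59.120°, r = 39.899°, D_min = 138.643°, rainbow angle = 41.357°.
At 635 nm (n = 1.332): cos²i = 0.25807 → i = 59.469°, r = 40.290°, D_min = 137.776°, rainbow angle = 42.224°.
Angular width = |41.357° − 42.224°| = 0.867°.

0.87°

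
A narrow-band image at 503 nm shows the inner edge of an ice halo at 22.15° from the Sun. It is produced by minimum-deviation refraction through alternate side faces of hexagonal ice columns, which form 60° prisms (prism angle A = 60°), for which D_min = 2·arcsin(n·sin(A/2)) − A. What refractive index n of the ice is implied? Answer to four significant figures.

Rearranging: n = sin((D_min + A)/2) / sin(A/2).
(D_min + A)/2 = (22.15° + 60°)/2 = 41.075°.
n = sin 41.075° / sin 30° = 0.6570 / 0.5000 = 1.3141.

1.314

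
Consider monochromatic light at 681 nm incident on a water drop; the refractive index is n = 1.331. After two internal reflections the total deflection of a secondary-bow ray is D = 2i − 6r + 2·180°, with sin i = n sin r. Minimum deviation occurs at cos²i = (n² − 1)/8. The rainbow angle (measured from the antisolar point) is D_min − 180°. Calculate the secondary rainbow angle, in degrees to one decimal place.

50.4°

cos²i = (1.77156 − 1)/8 = 0.09645; i = arccos(0.31056) = 71.907°.
sin r = sin 71.907°/1.331 = 0.71417; r = 45.575°.
D_min = 2·71.907° − 6·45.575° + 360° = 230.365°.
Rainbow angle = D_min − 180° = 50.365°.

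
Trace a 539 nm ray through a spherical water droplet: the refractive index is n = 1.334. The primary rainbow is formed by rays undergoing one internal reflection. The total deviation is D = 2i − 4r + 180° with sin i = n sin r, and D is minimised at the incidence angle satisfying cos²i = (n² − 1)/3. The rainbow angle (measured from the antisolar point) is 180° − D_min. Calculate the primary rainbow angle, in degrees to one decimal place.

cos²i = (1.77956 − 1)/3 = 0.25985; i = arccos(0.50976) = 59.352°.
sin r = sin 59.352°/1.334 = 0.64492; r = 40.159°.
D_min = 2·59.352° − 4·40.159° + 180° = 138.067°.
Rainbow angle = 180° − D_min = 41.933°.

41.9°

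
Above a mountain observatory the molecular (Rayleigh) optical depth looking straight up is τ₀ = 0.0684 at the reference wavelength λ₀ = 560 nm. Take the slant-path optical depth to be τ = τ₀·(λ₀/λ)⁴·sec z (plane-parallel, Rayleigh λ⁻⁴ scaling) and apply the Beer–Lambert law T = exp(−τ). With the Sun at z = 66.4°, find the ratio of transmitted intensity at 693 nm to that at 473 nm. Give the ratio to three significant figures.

1.30

Airmass: sec 66.4° = 2.4978.
τ(693 nm) = 0.0684 × (560/693)⁴ × 2.4978 = 0.0684 × 0.4264 × 2.4978 = 0.0729.
τ(473 nm) = 0.0684 × (560/473)⁴ × 2.4978 = 0.0684 × 1.9648 × 2.4978 = 0.3357.
T(693)/T(473) = exp(τ_B − τ_A) = exp(0.2628) = 1.3006.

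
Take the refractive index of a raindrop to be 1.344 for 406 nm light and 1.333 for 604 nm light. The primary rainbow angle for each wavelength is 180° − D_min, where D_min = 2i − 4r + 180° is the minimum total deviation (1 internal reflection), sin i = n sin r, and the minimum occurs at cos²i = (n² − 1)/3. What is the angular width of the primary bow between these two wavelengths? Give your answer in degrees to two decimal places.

At 406 nm (n = 1.344): cos²i = 0.26878 → i = 58.772°, r = 39.512°, D_min = 139.495°, rainbow angle = 40.505°.
At 604 nm (n = 1.333): cos²i = 0.25896 → i = 59.410°, r = 40.225°, D_min = 137.922°, rainbow angle = 42.078°.
Angular width = |40.505° − 42.078°| = 1.573°.

1.57°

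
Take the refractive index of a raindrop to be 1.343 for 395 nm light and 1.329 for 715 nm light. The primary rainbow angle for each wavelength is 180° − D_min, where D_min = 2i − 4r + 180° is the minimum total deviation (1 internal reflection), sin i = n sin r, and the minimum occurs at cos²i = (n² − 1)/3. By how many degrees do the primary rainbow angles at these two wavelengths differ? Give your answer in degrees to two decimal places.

At 395 nm (n = 1.343): cos²i = 0.26788 → i = 58.830°, r = 39.577°, D_min = 139.354°, rainbow angle = 40.646°.
At 715 nm (n = 1.329): cos²i = 0.25541 → i = 59.643°, r = 40.487°, D_min = 137.337°, rainbow angle = 42.663°.
Angular width = |40.646° − 42.663°| = 2.017°.

2.02°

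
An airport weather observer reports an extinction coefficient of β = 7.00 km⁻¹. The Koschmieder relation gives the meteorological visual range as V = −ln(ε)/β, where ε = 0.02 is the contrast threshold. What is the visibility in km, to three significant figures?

0.559 km

V = −ln(0.02) / 7.00 = 3.912 / 7.00 = 0.5589 km.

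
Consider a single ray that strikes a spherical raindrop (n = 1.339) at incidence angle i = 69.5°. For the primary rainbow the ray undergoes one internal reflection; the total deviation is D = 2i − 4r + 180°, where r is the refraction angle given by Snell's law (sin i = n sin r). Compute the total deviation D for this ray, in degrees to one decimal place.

sin r = sin 69.5° / 1.339 = 0.9367/1.339 = 0.6995; r = 44.39°.
D = 2·69.5° − 4·44.39° + 180° = 139.00° − 177.56° + 180° = 141.44°.

141.4°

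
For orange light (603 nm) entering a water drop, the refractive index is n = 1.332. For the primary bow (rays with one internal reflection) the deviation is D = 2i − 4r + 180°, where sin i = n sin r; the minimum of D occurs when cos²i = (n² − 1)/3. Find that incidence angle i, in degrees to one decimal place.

59.5°

cos²i = (1.332² − 1)/3 = (1.77422 − 1)/3 = 0.25807.
cos i = 0.50801, so i = 59.469°.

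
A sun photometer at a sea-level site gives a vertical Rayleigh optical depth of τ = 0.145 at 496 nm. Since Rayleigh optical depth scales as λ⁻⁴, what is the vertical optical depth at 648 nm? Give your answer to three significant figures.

τ(648 nm) = τ(496 nm) × (496/648)⁴ = 0.145 × (0.7654)⁴ = 0.145 × 0.3433 = 0.0498.

0.0498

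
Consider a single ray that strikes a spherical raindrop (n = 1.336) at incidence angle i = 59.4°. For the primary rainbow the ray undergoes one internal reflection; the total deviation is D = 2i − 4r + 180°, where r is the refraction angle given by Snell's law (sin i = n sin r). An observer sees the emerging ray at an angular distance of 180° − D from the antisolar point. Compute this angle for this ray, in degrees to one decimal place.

sin r = sin 59.4° / 1.336 = 0.8607/1.336 = 0.6443; r = 40.11°.
D = 2·59.4° − 4·40.11° + 180° = 118.80° − 160.44° + 180° = 138.36°.
Angle from antisolar point = 180° − D = 41.64°.

41.6°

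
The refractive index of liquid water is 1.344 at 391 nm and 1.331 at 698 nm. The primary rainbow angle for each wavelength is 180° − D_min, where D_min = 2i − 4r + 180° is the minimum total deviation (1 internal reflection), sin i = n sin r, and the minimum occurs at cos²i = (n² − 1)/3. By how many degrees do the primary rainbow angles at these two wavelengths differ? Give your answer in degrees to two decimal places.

At 391 nm (n = 1.344): cos²i = 0.26878 → i = 58.772°, r = 39.512°, D_min = 139.495°, rainbow angle = 40.505°.
At 698 nm (n = 1.331): cos²i = 0.25719 → i = 59.527°, r = 40.356°, D_min = 137.630°, rainbow angle = 42.370°.
Angular width = |40.505° − 42.370°| = 1.865°.

1.86°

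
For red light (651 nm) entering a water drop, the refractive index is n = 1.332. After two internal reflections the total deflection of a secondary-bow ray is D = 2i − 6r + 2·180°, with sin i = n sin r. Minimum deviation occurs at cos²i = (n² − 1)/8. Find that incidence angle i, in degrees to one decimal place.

cos²i = (1.332² − 1)/8 = (1.77422 − 1)/8 = 0.09678.
cos i = 0.31109, so i = 71.875°.

71.9°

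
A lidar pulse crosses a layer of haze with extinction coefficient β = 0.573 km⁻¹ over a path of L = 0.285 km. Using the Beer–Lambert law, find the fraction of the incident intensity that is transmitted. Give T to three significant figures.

0.849

τ = β·L = 0.573 × 0.285 = 0.1633.
T = exp(−0.1633) = 0.8493.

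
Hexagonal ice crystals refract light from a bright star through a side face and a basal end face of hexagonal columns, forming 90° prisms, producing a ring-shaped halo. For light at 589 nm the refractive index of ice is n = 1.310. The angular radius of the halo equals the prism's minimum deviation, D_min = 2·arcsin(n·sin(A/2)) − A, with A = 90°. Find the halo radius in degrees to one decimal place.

45.7°

n·sin(A/2) = 1.310 × sin 45° = 1.310 × 0.7071 = 0.9263.
D_min = 2·arcsin(0.9263) − 90° = 2 × 67.867° − 90° = 45.733°.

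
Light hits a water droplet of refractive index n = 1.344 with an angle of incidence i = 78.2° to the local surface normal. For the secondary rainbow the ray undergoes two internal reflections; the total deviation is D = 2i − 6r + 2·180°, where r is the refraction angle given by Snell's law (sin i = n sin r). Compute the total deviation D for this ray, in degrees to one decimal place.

sin r = sin 78.2° / 1.344 = 0.9789/1.344 = 0.7283; r = 46.75°.
D = 2·78.2° − 6·46.75° + 2·180° = 156.40° − 280.48° + 360° = 235.92°.

235.9°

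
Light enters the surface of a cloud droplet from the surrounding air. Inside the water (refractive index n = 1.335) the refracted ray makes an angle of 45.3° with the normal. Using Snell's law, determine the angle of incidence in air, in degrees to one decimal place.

71.6°

Snell: sin θ_i = n · sin θ_r = 1.335 × sin 45.3° = 1.335 × 0.7108 = 0.9489.
θ_i = arcsin(0.9489) = 71.61°.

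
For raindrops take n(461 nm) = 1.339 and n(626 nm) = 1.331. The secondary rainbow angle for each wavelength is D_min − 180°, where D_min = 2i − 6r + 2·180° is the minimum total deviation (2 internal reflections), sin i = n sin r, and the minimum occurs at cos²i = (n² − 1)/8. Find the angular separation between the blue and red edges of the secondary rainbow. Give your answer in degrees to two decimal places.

At 461 nm (n = 1.339): cos²i = 0.09912 → i = 71.650°, r = 45.141°, D_min = 232.451°, rainbow angle = 52.451°.
At 626 nm (n = 1.331): cos²i = 0.09645 → i = 71.907°, r = 45.575°, D_min = 230.365°, rainbow angle = 50.365°.
Angular width = |52.451° − 50.365°| = 2.086°.

2.09°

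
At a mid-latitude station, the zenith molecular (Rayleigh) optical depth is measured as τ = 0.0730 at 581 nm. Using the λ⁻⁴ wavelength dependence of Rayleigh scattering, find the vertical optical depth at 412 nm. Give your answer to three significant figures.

τ(412 nm) = τ(581 nm) × (581/412)⁴ = 0.0730 × (1.4102)⁴ = 0.0730 × 3.9547 = 0.2887.

0.289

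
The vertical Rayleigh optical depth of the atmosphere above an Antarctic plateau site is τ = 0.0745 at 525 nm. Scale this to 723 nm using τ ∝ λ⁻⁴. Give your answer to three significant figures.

0.0207

τ(723 nm) = τ(525 nm) × (525/723)⁴ = 0.0745 × (0.7261)⁴ = 0.0745 × 0.2780 = 0.0207.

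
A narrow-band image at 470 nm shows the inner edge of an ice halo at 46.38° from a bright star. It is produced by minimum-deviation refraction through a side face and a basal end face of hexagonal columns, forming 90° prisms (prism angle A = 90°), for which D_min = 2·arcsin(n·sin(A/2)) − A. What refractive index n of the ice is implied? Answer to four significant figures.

Rearranging: n = sin((D_min + A)/2) / sin(A/2).
(D_min + A)/2 = (46.38° + 90°)/2 = 68.190°.
n = sin 68.190° / sin 45° = 0.9284 / 0.7071 = 1.3130.

1.313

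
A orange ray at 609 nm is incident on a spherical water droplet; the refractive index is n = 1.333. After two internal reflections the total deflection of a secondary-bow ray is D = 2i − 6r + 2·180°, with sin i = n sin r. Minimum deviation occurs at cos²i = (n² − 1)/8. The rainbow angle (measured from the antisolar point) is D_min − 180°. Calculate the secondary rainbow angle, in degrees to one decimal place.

cos²i = (1.77689 − 1)/8 = 0.09711; i = arccos(0.31163) = 71.843°.
sin r = sin 71.843°/1.333 = 0.71283; r = 45.466°.
D_min = 2·71.843° − 6·45.466° + 360° = 230.891°.
Rainbow angle = D_min − 180° = 50.891°.

50.9°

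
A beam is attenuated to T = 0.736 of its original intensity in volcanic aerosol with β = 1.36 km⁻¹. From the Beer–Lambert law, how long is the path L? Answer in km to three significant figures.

Beer–Lambert: T = exp(−βL) ⇒ L = −ln(T)/β = −ln(0.736)/1.36 = 0.3065/1.36 = 0.2254 km.

0.225 km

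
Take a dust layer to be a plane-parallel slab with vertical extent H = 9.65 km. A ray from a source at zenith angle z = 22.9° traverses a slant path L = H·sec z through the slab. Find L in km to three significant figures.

10.5 km

sec z = 1/cos 22.9° = 1.0856.
L = 9.65 × 1.0856 = 10.476 km.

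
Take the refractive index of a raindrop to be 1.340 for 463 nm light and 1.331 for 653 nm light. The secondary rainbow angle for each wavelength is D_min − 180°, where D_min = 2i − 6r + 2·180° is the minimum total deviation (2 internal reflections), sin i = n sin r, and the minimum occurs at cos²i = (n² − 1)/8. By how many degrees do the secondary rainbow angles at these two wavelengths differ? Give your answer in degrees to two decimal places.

2.34°

At 463 nm (n = 1.340): cos²i = 0.09945 → i = 71.618°, r = 45.088°, D_min = 232.709°, rainbow angle = 52.709°.
At 653 nm (n = 1.331): cos²i = 0.09645 → i = 71.907°, r = 45.575°, D_min = 230.365°, rainbow angle = 50.365°.
Angular width = |52.709° − 50.365°| = 2.344°.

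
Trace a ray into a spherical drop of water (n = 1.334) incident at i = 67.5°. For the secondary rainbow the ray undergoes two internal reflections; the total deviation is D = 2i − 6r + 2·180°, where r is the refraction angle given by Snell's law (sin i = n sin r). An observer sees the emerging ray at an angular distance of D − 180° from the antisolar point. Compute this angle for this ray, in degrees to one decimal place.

52.0°

sin r = sin 67.5° / 1.334 = 0.9239/1.334 = 0.6926; r = 43.83°.
D = 2·67.5° − 6·43.83° + 2·180° = 135.00° − 263.00° + 360° = 232.00°.
Angle from antisolar point = D − 180° = 52.00°.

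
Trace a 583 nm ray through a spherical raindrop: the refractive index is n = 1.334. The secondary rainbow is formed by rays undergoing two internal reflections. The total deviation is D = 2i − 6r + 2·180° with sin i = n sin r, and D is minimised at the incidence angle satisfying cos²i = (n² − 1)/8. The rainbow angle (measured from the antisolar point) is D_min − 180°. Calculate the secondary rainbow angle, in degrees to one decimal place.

cos²i = (1.77956 − 1)/8 = 0.09744; i = arccos(0.31216) = 71.810°.
sin r = sin 71.810°/1.334 = 0.71217; r = 45.411°.
D_min = 2·71.810° − 6·45.411° + 360° = 231.153°.
Rainbow angle = D_min − 180° = 51.153°.

51.2°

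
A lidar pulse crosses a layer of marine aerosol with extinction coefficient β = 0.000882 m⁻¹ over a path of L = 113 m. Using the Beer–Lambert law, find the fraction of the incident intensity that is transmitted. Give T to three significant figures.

0.905

τ = β·L = 0.000882 × 113 = 0.0997.
T = exp(−0.0997) = 0.9051.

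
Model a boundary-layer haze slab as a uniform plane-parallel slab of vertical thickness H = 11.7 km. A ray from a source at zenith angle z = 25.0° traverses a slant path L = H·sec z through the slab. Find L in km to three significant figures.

sec z = 1/cos 25.0° = 1.1034.
L = 11.7 × 1.1034 = 12.910 km.

12.9 km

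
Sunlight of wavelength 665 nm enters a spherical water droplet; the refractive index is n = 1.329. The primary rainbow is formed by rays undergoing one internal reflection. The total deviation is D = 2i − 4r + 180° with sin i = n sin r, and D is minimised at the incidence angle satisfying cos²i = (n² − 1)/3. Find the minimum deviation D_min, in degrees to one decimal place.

cos²i = (1.76624 − 1)/3 = 0.25541; i = arccos(0.50538) = 59.643°.
sin r = sin 59.643°/1.329 = 0.64928; r = 40.487°.
D_min = 2·59.643° − 4·40.487° + 180° = 137.337°.

137.3°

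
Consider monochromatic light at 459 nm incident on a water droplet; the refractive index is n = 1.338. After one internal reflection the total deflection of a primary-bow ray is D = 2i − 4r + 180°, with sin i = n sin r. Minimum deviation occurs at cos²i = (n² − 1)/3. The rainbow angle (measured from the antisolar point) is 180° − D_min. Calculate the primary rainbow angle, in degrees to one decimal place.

41.4°

cos²i = (1.79024 − 1)/3 = 0.26341; i = arccos(0.51324) = 59.120°.
sin r = sin 59.120°/1.338 = 0.64144; r = 39.899°.
D_min = 2·59.120° − 4·39.899° + 180° = 138.643°.
Rainbow angle = 180° − D_min = 41.357°.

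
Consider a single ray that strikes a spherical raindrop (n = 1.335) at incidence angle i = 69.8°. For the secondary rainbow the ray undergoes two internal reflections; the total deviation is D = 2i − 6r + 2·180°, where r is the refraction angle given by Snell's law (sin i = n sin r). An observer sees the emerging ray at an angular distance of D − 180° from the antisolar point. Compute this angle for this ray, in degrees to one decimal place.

sin r = sin 69.8° / 1.335 = 0.9385/1.335 = 0.7030; r = 44.67°.
D = 2·69.8° − 6·44.67° + 2·180° = 139.60° − 268.00° + 360° = 231.60°.
Angle from antisolar point = D − 180° = 51.60°.

51.6°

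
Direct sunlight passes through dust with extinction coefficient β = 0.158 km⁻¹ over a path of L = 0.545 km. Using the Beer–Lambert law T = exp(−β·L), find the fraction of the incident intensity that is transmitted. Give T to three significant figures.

τ = β·L = 0.158 × 0.545 = 0.0861.
T = exp(−0.0861) = 0.9175.

0.917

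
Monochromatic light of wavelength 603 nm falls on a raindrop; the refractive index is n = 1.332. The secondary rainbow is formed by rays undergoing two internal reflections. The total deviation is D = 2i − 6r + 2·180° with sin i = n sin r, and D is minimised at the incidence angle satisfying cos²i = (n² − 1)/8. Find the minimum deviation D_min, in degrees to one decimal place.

230.6°

cos²i = (1.77422 − 1)/8 = 0.09678; i = arccos(0.31109) = 71.875°.
sin r = sin 71.875°/1.332 = 0.71350; r = 45.520°.
D_min = 2·71.875° − 6·45.520° + 360° = 230.628°.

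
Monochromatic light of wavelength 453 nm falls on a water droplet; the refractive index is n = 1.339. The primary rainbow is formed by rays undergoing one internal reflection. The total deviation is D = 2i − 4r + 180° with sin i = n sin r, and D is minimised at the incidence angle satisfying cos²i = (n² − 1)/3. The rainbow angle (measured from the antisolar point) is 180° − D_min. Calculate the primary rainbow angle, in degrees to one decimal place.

cos²i = (1.79292 − 1)/3 = 0.26431; i = arccos(0.51411) = 59.062°.
sin r = sin 59.062°/1.339 = 0.64057; r = 39.834°.
D_min = 2·59.062° − 4·39.834° + 180° = 138.786°.
Rainbow angle = 180° − D_min = 41.214°.

41.2°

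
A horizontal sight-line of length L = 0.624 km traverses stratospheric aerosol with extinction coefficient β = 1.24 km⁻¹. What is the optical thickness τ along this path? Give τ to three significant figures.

0.774

τ = β·L = 1.24 × 0.624 = 0.7738.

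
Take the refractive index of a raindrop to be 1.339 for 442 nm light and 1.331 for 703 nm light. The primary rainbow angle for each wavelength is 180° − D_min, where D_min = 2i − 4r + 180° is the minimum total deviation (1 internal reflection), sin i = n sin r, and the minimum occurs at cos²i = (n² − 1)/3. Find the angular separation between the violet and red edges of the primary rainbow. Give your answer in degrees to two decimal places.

1.16°

At 442 nm (n = 1.339): cos²i = 0.26431 → i = 59.062°, r = 39.834°, D_min = 138.786°, rainbow angle = 41.214°.
At 703 nm (n = 1.331): cos²i = 0.25719 → i = 59.527°, r = 40.356°, D_min = 137.630°, rainbow angle = 42.370°.
Angular width = |41.214° − 42.370°| = 1.156°.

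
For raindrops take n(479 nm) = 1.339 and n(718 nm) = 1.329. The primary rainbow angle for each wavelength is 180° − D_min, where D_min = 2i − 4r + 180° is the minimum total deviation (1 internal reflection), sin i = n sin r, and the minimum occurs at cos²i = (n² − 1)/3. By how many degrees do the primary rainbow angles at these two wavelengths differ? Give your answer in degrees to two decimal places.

1.45°

At 479 nm (n = 1.339): cos²i = 0.26431 → i = 59.062°, r = 39.834°, D_min = 138.786°, rainbow angle = 41.214°.
At 718 nm (n = 1.329): cos²i = 0.25541 → i = 59.643°, r = 40.487°, D_min = 137.337°, rainbow angle = 42.663°.
Angular width = |41.214° − 42.663°| = 1.450°.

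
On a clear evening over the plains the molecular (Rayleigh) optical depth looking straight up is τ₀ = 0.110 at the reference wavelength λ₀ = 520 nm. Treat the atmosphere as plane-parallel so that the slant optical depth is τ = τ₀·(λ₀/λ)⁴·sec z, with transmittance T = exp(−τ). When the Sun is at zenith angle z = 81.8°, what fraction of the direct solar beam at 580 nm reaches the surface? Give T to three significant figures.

sec 81.8° = 7.0112.
τ = 0.110 × (520/580)⁴ × 7.0112 = 0.110 × 0.6461 × 7.0112 = 0.4983.
T = exp(−0.4983) = 0.6076.

0.608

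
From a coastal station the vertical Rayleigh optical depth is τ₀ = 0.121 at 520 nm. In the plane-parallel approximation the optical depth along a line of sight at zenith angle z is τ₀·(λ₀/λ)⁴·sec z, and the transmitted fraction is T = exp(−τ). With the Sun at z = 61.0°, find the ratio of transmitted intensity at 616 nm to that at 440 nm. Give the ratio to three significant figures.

1.43

Airmass: sec 61.0° = 2.0627.
τ(616 nm) = 0.121 × (520/616)⁴ × 2.0627 = 0.121 × 0.5078 × 2.0627 = 0.1267.
τ(440 nm) = 0.121 × (520/440)⁴ × 2.0627 = 0.121 × 1.9508 × 2.0627 = 0.4869.
T(616)/T(440) = exp(τ_B − τ_A) = exp(0.3601) = 1.4335.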